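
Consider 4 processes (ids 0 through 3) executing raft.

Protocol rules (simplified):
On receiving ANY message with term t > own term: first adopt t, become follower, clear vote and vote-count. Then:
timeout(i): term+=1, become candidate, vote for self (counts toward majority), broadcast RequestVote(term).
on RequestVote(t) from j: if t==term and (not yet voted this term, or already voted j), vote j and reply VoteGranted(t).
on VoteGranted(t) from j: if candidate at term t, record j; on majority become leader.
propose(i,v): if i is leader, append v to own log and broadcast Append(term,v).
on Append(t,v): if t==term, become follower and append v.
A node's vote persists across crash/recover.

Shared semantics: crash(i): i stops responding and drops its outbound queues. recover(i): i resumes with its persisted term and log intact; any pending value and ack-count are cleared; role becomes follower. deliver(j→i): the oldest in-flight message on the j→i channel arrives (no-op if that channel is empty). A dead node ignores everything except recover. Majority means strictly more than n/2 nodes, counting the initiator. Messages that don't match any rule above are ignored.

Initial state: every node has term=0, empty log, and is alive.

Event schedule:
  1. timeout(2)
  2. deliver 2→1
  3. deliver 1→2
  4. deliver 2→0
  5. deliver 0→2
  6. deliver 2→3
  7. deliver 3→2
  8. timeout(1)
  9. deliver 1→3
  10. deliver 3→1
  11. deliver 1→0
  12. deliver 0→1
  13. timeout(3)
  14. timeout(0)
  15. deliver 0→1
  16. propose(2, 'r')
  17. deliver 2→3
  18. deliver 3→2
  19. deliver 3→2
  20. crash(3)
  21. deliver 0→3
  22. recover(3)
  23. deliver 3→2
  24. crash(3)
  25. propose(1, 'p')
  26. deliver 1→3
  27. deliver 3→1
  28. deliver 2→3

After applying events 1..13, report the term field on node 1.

2

step 1 timeout(2): 2={cand,t=1,log=-}
step 2 deliver 2→1: 1={foll,t=1,log=-}
step 3 deliver 1→2: —
step 4 deliver 2→0: 0={foll,t=1,log=-}
step 5 deliver 0→2: 2={lead,t=1,log=-}
step 6 deliver 2→3: 3={foll,t=1,log=-}
step 7 deliver 3→2: —
step 8 timeout(1): 1={cand,t=2,log=-}
step 9 deliver 1→3: 3={foll,t=2,log=-}
step 10 deliver 3→1: —
step 11 deliver 1→0: 0={foll,t=2,log=-}
step 12 deliver 0→1: 1={lead,t=2,log=-}
step 13 timeout(3): 3={cand,t=3,log=-}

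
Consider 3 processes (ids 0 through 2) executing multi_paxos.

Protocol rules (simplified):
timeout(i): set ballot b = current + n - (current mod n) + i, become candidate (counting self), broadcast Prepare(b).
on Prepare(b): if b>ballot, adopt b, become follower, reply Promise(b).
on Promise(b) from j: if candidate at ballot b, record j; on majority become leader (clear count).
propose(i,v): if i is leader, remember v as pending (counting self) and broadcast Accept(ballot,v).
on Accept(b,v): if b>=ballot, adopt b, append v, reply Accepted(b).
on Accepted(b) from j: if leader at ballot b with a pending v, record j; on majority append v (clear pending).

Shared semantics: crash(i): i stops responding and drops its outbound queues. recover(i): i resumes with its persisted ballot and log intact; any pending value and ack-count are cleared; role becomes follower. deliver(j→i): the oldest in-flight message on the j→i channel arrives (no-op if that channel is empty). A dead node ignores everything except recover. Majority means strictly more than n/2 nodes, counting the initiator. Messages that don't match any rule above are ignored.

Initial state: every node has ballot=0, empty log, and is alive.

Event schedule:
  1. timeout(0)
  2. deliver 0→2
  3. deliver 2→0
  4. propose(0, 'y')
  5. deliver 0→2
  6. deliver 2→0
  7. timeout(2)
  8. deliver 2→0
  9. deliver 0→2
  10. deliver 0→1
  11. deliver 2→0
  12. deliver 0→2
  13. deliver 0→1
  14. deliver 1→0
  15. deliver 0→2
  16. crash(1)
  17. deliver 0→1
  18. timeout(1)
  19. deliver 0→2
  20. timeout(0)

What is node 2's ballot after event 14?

1. timeout(0):  <0:cand b3 ->
2. deliver 0→2:  <2:foll b3 ->
3. deliver 2→0:  <0:lead b3 ->
4. propose(0,'y'):  nop
5. deliver 0→2:  <2:foll b3 y>
6. deliver 2→0:  <0:lead b3 y>
7. timeout(2):  <2:cand b8 y>
8. deliver 2→0:  <0:foll b8 y>
9. deliver 0→2:  <2:lead b8 y>
10. deliver 0→1:  <1:foll b3 ->
11. deliver 2→0:  nop
12. deliver 0→2:  nop
13. deliver 0→1:  <1:foll b3 y>
14. deliver 1→0:  nop

8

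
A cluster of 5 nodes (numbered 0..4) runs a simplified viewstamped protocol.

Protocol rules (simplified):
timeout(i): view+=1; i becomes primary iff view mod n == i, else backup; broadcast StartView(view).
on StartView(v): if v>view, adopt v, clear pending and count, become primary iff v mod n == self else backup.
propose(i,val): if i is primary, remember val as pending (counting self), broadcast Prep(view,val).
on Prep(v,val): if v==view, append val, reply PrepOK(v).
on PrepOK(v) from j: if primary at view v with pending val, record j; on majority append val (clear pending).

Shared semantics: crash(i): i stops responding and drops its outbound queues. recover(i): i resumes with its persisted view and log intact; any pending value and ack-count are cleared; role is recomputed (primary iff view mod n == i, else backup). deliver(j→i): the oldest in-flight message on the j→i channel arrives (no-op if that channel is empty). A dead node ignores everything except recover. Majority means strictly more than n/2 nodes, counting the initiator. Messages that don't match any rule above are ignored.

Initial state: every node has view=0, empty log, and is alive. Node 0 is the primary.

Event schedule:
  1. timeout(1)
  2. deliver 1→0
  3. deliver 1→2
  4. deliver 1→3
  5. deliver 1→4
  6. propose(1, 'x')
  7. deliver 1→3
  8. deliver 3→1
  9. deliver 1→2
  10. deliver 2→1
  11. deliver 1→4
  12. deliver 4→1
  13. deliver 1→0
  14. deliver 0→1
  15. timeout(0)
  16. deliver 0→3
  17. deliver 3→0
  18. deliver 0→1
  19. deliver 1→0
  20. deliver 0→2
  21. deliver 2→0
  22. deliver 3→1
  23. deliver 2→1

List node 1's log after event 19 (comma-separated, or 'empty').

1. timeout(1):  <1:prim v1 ->
2. deliver 1→0:  <0:back v1 ->
3. deliver 1→2:  <2:back v1 ->
4. deliver 1→3:  <3:back v1 ->
5. deliver 1→4:  <4:back v1 ->
6. propose(1,'x'):  nop
7. deliver 1→3:  <3:back v1 x>
8. deliver 3→1:  nop
9. deliver 1→2:  <2:back v1 x>
10. deliver 2→1:  <1:prim v1 x>
11. deliver 1→4:  <4:back v1 x>
12. deliver 4→1:  nop
13. deliver 1→0:  <0:back v1 x>
14. deliver 0→1:  nop
15. timeout(0):  <0:back v2 x>
16. deliver 0→3:  <3:back v2 x>
17. deliver 3→0:  nop
18. deliver 0→1:  <1:back v2 x>
19. deliver 1→0:  nop

x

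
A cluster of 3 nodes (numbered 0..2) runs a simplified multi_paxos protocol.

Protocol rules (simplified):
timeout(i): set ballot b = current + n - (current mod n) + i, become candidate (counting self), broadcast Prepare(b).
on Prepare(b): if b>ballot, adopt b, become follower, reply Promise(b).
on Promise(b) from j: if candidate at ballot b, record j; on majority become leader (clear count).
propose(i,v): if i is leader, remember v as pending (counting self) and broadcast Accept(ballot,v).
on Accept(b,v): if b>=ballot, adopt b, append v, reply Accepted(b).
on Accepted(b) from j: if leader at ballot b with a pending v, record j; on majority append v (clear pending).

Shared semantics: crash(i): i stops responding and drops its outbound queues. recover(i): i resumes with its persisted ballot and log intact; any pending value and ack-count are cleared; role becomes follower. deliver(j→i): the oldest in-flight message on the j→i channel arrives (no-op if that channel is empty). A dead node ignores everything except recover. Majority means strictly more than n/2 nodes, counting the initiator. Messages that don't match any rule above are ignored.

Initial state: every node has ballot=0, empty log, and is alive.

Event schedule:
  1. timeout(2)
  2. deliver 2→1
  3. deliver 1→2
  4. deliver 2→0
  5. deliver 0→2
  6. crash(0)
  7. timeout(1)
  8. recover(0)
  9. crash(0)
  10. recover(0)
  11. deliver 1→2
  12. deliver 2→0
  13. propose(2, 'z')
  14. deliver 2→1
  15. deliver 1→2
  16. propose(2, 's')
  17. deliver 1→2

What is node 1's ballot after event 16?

7

e1 timeout(2): 2[cand,b=5,-]
e2 deliver 2→1: 1[foll,b=5,-]
e3 deliver 1→2: 2[lead,b=5,-]
e4 deliver 2→0: 0[foll,b=5,-]
e5 deliver 0→2: ·
e6 crash(0): 0[✗foll,b=5,-]
e7 timeout(1): 1[cand,b=7,-]
e8 recover(0): 0[foll,b=5,-]
e9 crash(0): 0[✗foll,b=5,-]
e10 recover(0): 0[foll,b=5,-]
e11 deliver 1→2: 2[foll,b=7,-]
e12 deliver 2→0: ·
e13 propose(2,'z'): ·
e14 deliver 2→1: 1[lead,b=7,-]
e15 deliver 1→2: ·
e16 propose(2,'s'): ·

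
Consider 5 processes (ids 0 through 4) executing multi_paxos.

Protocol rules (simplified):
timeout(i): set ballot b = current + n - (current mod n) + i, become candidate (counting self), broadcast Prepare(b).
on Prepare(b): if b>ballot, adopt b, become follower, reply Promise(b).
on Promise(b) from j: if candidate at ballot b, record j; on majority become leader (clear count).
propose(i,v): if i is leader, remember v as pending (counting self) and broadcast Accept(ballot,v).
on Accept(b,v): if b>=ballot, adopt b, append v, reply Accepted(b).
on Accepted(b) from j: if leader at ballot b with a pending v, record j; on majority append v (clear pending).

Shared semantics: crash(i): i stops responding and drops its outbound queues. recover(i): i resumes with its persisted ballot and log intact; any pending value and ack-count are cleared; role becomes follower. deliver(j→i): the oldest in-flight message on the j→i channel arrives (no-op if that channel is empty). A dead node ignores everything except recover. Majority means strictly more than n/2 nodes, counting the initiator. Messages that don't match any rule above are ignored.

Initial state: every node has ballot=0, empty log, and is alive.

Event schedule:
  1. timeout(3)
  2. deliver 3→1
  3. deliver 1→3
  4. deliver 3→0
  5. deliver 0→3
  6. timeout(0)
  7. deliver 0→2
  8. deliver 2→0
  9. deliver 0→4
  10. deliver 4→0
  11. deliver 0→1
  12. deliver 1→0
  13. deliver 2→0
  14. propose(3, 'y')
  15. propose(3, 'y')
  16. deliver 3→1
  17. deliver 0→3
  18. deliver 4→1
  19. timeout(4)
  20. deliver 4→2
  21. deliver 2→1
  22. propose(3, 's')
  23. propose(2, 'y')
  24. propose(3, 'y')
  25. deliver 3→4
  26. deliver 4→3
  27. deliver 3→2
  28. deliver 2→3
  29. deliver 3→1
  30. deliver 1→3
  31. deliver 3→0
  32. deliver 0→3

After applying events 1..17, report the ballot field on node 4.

[1] timeout(3) → N3(cand b8 [-])
[2] deliver 3→1 → N1(foll b8 [-])
[3] deliver 1→3 → ∅
[4] deliver 3→0 → N0(foll b8 [-])
[5] deliver 0→3 → N3(lead b8 [-])
[6] timeout(0) → N0(cand b10 [-])
[7] deliver 0→2 → N2(foll b10 [-])
[8] deliver 2→0 → ∅
[9] deliver 0→4 → N4(foll b10 [-])
[10] deliver 4→0 → N0(lead b10 [-])
[11] deliver 0→1 → N1(foll b10 [-])
[12] deliver 1→0 → ∅
[13] deliver 2→0 → ∅
[14] propose(3,'y') → ∅
[15] propose(3,'y') → ∅
[16] deliver 3→1 → ∅
[17] deliver 0→3 → N3(foll b10 [-])

10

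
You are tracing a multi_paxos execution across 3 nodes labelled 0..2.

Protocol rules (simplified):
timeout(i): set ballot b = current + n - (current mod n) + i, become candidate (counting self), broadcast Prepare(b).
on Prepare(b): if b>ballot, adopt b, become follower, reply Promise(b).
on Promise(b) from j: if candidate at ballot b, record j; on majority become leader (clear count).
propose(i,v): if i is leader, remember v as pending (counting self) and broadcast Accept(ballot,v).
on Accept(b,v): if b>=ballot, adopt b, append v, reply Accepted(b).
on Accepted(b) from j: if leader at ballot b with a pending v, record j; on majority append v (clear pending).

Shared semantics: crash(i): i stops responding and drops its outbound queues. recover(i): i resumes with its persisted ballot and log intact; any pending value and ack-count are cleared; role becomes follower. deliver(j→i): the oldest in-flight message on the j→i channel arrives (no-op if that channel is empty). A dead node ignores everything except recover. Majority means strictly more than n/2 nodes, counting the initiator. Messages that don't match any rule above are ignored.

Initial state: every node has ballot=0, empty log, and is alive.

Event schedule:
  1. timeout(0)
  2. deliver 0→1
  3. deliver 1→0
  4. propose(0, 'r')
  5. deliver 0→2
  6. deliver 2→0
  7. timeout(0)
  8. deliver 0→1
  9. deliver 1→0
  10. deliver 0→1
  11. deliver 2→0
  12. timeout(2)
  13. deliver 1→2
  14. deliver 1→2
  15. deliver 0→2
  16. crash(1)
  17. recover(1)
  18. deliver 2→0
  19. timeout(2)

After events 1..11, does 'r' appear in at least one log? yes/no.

yes

step 1 timeout(0): 0={cand,b=3,log=-}
step 2 deliver 0→1: 1={foll,b=3,log=-}
step 3 deliver 1→0: 0={lead,b=3,log=-}
step 4 propose(0,'r'): —
step 5 deliver 0→2: 2={foll,b=3,log=-}
step 6 deliver 2→0: —
step 7 timeout(0): 0={cand,b=6,log=-}
step 8 deliver 0→1: 1={foll,b=3,log=r}
step 9 deliver 1→0: —
step 10 deliver 0→1: 1={foll,b=6,log=r}
step 11 deliver 2→0: —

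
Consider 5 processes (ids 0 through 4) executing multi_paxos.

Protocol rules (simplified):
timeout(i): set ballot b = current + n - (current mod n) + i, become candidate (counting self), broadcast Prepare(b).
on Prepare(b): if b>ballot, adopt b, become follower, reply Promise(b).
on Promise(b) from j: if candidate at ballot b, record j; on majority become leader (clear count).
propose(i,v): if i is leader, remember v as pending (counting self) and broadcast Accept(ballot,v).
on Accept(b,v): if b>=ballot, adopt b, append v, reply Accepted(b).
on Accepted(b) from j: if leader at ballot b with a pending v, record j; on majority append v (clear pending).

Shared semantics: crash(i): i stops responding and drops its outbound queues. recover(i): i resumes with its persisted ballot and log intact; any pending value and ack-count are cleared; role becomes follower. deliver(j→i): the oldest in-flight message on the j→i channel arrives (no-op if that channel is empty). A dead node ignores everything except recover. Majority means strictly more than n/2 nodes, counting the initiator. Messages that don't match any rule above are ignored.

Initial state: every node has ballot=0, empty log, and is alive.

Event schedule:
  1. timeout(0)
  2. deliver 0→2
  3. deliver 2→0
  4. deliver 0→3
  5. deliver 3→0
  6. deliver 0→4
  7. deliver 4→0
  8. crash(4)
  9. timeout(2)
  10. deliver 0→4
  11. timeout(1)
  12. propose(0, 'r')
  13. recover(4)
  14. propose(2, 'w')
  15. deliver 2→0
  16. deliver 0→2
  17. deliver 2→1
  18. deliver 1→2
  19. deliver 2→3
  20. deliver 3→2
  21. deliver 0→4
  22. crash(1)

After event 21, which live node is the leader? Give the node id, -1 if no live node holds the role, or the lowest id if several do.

-1

e1 timeout(0): 0[cand,b=5,-]
e2 deliver 0→2: 2[foll,b=5,-]
e3 deliver 2→0: ·
e4 deliver 0→3: 3[foll,b=5,-]
e5 deliver 3→0: 0[lead,b=5,-]
e6 deliver 0→4: 4[foll,b=5,-]
e7 deliver 4→0: ·
e8 crash(4): 4[✗foll,b=5,-]
e9 timeout(2): 2[cand,b=12,-]
e10 deliver 0→4: ·
e11 timeout(1): 1[cand,b=6,-]
e12 propose(0,'r'): ·
e13 recover(4): 4[foll,b=5,-]
e14 propose(2,'w'): ·
e15 deliver 2→0: 0[foll,b=12,-]
e16 deliver 0→2: ·
e17 deliver 2→1: 1[foll,b=12,-]
e18 deliver 1→2: ·
e19 deliver 2→3: 3[foll,b=12,-]
e20 deliver 3→2: ·
e21 deliver 0→4: 4[foll,b=5,r]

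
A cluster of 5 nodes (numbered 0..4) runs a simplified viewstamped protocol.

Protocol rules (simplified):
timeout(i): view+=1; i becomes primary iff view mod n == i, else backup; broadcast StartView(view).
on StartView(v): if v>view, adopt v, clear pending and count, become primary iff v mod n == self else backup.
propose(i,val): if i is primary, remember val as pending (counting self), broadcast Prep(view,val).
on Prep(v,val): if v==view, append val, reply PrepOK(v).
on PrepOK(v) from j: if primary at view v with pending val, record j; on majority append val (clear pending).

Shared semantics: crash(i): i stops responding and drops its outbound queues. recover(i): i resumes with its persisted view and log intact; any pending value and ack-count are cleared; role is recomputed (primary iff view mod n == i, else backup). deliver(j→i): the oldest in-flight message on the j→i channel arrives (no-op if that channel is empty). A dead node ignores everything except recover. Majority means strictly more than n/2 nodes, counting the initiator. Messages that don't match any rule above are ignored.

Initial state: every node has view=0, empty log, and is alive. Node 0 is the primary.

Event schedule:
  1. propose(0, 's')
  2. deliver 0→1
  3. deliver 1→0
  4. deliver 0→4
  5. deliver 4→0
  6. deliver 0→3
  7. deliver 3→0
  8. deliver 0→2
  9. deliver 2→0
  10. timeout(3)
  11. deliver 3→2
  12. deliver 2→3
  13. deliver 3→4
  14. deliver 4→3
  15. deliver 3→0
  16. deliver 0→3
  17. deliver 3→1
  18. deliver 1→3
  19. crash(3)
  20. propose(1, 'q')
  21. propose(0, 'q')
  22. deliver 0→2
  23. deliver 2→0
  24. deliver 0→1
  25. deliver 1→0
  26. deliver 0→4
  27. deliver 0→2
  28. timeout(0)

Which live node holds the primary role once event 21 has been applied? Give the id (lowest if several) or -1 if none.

e1 propose(0,'s'): ·
e2 deliver 0→1: 1[back,v=0,s]
e3 deliver 1→0: ·
e4 deliver 0→4: 4[back,v=0,s]
e5 deliver 4→0: 0[prim,v=0,s]
e6 deliver 0→3: 3[back,v=0,s]
e7 deliver 3→0: ·
e8 deliver 0→2: 2[back,v=0,s]
e9 deliver 2→0: ·
e10 timeout(3): 3[back,v=1,s]
e11 deliver 3→2: 2[back,v=1,s]
e12 deliver 2→3: ·
e13 deliver 3→4: 4[back,v=1,s]
e14 deliver 4→3: ·
e15 deliver 3→0: 0[back,v=1,s]
e16 deliver 0→3: ·
e17 deliver 3→1: 1[prim,v=1,s]
e18 deliver 1→3: ·
e19 crash(3): 3[✗back,v=1,s]
e20 propose(1,'q'): ·
e21 propose(0,'q'): ·

1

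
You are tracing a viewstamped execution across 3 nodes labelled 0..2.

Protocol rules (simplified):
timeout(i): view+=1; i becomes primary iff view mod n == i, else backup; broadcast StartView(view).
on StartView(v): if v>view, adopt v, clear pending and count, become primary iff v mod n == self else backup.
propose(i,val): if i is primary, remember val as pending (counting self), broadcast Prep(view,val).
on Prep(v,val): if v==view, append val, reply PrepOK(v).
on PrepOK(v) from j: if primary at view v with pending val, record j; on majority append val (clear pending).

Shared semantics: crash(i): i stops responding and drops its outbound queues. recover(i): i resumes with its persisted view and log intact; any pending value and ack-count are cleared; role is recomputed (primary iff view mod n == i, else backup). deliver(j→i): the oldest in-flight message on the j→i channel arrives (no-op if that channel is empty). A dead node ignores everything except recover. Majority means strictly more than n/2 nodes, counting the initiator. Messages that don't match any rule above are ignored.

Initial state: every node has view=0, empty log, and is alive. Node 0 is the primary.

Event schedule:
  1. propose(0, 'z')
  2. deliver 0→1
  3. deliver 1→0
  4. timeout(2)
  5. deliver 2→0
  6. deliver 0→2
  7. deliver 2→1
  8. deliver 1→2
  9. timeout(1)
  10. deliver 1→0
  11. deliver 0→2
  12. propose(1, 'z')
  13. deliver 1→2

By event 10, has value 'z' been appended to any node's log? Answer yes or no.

1. propose(0,'z'):  nop
2. deliver 0→1:  <1:back v0 z>
3. deliver 1→0:  <0:prim v0 z>
4. timeout(2):  <2:back v1 ->
5. deliver 2→0:  <0:back v1 z>
6. deliver 0→2:  nop
7. deliver 2→1:  <1:prim v1 z>
8. deliver 1→2:  nop
9. timeout(1):  <1:back v2 z>
10. deliver 1→0:  <0:back v2 z>

yes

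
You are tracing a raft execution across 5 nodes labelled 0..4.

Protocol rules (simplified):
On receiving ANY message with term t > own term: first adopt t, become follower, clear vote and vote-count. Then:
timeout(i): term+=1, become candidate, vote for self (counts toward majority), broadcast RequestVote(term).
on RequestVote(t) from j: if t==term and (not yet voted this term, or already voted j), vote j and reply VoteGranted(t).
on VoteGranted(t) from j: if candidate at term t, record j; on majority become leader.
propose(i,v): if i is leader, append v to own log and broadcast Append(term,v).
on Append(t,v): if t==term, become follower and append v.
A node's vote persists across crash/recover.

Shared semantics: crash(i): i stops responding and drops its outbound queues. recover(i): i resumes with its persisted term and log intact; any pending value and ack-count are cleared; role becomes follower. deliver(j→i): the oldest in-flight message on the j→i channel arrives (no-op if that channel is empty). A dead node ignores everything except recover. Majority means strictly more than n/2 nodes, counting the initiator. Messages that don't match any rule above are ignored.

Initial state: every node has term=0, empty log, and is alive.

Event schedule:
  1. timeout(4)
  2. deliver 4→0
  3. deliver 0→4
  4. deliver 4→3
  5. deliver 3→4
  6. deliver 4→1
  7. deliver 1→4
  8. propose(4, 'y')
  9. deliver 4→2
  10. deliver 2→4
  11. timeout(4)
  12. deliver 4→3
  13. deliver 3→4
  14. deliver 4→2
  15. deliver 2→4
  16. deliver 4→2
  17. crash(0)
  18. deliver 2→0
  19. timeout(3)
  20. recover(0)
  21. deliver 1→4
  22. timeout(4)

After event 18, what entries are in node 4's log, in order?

step 1 timeout(4): 4={cand,t=1,log=-}
step 2 deliver 4→0: 0={foll,t=1,log=-}
step 3 deliver 0→4: —
step 4 deliver 4→3: 3={foll,t=1,log=-}
step 5 deliver 3→4: 4={lead,t=1,log=-}
step 6 deliver 4→1: 1={foll,t=1,log=-}
step 7 deliver 1→4: —
step 8 propose(4,'y'): 4={lead,t=1,log=y}
step 9 deliver 4→2: 2={foll,t=1,log=-}
step 10 deliver 2→4: —
step 11 timeout(4): 4={cand,t=2,log=y}
step 12 deliver 4→3: 3={foll,t=1,log=y}
step 13 deliver 3→4: —
step 14 deliver 4→2: 2={foll,t=1,log=y}
step 15 deliver 2→4: —
step 16 deliver 4→2: 2={foll,t=2,log=y}
step 17 crash(0): 0={✗foll,t=1,log=-}
step 18 deliver 2→0: —

y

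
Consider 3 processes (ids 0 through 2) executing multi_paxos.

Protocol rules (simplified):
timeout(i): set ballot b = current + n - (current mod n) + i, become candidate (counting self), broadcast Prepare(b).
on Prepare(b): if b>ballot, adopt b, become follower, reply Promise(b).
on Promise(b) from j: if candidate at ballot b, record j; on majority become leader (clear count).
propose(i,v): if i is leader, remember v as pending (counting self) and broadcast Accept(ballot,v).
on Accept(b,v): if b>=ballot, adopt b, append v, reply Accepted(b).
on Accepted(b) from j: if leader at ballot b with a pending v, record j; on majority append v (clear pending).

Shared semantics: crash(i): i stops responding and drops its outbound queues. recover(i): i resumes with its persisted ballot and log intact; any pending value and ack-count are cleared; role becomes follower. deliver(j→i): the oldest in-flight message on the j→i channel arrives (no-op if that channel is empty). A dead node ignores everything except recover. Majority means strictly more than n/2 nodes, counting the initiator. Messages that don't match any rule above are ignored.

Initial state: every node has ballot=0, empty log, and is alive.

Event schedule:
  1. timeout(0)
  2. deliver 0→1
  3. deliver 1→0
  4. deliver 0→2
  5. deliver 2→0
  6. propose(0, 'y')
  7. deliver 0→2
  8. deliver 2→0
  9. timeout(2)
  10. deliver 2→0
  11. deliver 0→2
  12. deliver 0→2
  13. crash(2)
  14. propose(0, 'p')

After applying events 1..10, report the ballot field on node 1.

3

e1 timeout(0): 0[cand,b=3,-]
e2 deliver 0→1: 1[foll,b=3,-]
e3 deliver 1→0: 0[lead,b=3,-]
e4 deliver 0→2: 2[foll,b=3,-]
e5 deliver 2→0: ·
e6 propose(0,'y'): ·
e7 deliver 0→2: 2[foll,b=3,y]
e8 deliver 2→0: 0[lead,b=3,y]
e9 timeout(2): 2[cand,b=8,y]
e10 deliver 2→0: 0[foll,b=8,y]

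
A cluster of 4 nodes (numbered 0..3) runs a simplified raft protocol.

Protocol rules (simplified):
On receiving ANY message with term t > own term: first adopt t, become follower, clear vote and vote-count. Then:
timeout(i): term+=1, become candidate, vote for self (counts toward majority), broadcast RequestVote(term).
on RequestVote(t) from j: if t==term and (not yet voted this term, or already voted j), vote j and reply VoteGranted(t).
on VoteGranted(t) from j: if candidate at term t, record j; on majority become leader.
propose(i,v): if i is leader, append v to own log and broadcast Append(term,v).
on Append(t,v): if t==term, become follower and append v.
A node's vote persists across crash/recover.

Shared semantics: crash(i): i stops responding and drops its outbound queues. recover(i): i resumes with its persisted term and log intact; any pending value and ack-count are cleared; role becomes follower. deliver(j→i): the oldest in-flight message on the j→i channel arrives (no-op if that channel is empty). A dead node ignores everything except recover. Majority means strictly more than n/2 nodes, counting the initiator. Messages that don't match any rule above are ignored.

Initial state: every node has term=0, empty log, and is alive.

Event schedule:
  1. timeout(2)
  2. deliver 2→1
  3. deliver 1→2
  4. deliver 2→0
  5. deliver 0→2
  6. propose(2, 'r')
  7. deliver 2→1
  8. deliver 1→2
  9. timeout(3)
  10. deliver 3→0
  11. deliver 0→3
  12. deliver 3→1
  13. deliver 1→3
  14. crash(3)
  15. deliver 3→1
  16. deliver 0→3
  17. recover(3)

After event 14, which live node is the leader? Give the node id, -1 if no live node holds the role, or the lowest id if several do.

2

[1] timeout(2) → N2(cand t1 [-])
[2] deliver 2→1 → N1(foll t1 [-])
[3] deliver 1→2 → ∅
[4] deliver 2→0 → N0(foll t1 [-])
[5] deliver 0→2 → N2(lead t1 [-])
[6] propose(2,'r') → N2(lead t1 [r])
[7] deliver 2→1 → N1(foll t1 [r])
[8] deliver 1→2 → ∅
[9] timeout(3) → N3(cand t1 [-])
[10] deliver 3→0 → ∅
[11] deliver 0→3 → ∅
[12] deliver 3→1 → ∅
[13] deliver 1→3 → ∅
[14] crash(3) → N3(✗cand t1 [-])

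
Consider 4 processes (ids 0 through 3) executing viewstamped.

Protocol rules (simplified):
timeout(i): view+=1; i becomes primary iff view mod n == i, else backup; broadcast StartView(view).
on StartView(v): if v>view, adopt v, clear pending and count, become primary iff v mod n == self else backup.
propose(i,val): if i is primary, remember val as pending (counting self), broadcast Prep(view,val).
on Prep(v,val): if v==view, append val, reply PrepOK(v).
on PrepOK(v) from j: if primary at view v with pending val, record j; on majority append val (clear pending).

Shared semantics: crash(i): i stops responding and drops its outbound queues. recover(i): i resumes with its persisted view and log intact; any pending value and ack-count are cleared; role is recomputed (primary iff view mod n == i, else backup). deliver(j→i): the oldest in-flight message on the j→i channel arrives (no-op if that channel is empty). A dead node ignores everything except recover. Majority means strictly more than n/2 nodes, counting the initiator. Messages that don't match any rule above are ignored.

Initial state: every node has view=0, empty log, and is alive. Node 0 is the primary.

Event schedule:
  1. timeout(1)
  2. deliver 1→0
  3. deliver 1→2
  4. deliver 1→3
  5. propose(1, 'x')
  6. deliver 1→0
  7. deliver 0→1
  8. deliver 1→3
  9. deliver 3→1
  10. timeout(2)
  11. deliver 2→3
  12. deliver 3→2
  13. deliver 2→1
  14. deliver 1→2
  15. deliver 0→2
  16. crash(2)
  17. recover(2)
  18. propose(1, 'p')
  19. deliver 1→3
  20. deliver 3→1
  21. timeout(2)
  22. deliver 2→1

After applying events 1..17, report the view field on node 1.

2

[1] timeout(1) → N1(prim v1 [-])
[2] deliver 1→0 → N0(back v1 [-])
[3] deliver 1→2 → N2(back v1 [-])
[4] deliver 1→3 → N3(back v1 [-])
[5] propose(1,'x') → ∅
[6] deliver 1→0 → N0(back v1 [x])
[7] deliver 0→1 → ∅
[8] deliver 1→3 → N3(back v1 [x])
[9] deliver 3→1 → N1(prim v1 [x])
[10] timeout(2) → N2(prim v2 [-])
[11] deliver 2→3 → N3(back v2 [x])
[12] deliver 3→2 → ∅
[13] deliver 2→1 → N1(back v2 [x])
[14] deliver 1→2 → ∅
[15] deliver 0→2 → ∅
[16] crash(2) → N2(✗prim v2 [-])
[17] recover(2) → N2(prim v2 [-])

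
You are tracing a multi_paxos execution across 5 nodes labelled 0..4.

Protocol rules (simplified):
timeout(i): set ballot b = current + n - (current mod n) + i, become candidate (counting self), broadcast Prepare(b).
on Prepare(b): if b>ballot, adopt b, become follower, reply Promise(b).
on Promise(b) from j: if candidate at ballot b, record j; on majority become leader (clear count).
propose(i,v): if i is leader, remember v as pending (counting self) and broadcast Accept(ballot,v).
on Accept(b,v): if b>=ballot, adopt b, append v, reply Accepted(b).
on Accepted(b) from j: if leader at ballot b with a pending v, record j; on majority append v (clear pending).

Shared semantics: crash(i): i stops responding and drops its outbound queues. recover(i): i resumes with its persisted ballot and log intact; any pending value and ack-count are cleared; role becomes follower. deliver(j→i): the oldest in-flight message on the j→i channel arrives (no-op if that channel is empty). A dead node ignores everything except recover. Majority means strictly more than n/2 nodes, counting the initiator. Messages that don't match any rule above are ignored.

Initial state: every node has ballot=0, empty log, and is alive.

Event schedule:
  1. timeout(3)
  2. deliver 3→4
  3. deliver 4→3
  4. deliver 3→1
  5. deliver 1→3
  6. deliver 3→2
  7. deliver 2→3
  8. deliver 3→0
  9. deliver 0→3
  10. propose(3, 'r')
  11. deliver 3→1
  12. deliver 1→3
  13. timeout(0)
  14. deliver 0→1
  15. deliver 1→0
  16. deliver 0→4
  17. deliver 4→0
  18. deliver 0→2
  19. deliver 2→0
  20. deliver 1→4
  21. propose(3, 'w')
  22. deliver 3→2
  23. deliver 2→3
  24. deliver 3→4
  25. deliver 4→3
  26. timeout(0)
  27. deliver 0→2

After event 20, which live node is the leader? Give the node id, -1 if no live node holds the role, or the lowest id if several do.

[1] timeout(3) → N3(cand b8 [-])
[2] deliver 3→4 → N4(foll b8 [-])
[3] deliver 4→3 → ∅
[4] deliver 3→1 → N1(foll b8 [-])
[5] deliver 1→3 → N3(lead b8 [-])
[6] deliver 3→2 → N2(foll b8 [-])
[7] deliver 2→3 → ∅
[8] deliver 3→0 → N0(foll b8 [-])
[9] deliver 0→3 → ∅
[10] propose(3,'r') → ∅
[11] deliver 3→1 → N1(foll b8 [r])
[12] deliver 1→3 → ∅
[13] timeout(0) → N0(cand b10 [-])
[14] deliver 0→1 → N1(foll b10 [r])
[15] deliver 1→0 → ∅
[16] deliver 0→4 → N4(foll b10 [-])
[17] deliver 4→0 → N0(lead b10 [-])
[18] deliver 0→2 → N2(foll b10 [-])
[19] deliver 2→0 → ∅
[20] deliver 1→4 → ∅

0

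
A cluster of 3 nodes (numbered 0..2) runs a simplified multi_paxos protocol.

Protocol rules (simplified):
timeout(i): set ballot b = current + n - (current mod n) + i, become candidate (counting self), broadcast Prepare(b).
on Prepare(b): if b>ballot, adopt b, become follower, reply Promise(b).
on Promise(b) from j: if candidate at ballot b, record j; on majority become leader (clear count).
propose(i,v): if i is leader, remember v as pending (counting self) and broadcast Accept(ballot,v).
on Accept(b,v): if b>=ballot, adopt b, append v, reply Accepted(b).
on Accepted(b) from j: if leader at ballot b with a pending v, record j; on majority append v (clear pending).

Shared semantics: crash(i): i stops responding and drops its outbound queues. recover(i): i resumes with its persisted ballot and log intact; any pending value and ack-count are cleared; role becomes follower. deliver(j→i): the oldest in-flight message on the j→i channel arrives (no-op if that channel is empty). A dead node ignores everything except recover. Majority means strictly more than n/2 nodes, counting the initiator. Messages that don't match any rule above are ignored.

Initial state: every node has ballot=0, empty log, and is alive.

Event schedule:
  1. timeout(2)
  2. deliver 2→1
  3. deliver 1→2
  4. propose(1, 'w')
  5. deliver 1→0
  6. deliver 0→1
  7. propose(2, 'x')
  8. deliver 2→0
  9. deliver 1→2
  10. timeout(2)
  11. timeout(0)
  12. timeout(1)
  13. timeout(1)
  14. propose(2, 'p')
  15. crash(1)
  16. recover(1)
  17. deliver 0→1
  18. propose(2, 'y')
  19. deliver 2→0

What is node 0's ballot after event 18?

6

step 1 timeout(2): 2={cand,b=5,log=-}
step 2 deliver 2→1: 1={foll,b=5,log=-}
step 3 deliver 1→2: 2={lead,b=5,log=-}
step 4 propose(1,'w'): —
step 5 deliver 1→0: —
step 6 deliver 0→1: —
step 7 propose(2,'x'): —
step 8 deliver 2→0: 0={foll,b=5,log=-}
step 9 deliver 1→2: —
step 10 timeout(2): 2={cand,b=8,log=-}
step 11 timeout(0): 0={cand,b=6,log=-}
step 12 timeout(1): 1={cand,b=7,log=-}
step 13 timeout(1): 1={cand,b=10,log=-}
step 14 propose(2,'p'): —
step 15 crash(1): 1={✗cand,b=10,log=-}
step 16 recover(1): 1={foll,b=10,log=-}
step 17 deliver 0→1: —
step 18 propose(2,'y'): —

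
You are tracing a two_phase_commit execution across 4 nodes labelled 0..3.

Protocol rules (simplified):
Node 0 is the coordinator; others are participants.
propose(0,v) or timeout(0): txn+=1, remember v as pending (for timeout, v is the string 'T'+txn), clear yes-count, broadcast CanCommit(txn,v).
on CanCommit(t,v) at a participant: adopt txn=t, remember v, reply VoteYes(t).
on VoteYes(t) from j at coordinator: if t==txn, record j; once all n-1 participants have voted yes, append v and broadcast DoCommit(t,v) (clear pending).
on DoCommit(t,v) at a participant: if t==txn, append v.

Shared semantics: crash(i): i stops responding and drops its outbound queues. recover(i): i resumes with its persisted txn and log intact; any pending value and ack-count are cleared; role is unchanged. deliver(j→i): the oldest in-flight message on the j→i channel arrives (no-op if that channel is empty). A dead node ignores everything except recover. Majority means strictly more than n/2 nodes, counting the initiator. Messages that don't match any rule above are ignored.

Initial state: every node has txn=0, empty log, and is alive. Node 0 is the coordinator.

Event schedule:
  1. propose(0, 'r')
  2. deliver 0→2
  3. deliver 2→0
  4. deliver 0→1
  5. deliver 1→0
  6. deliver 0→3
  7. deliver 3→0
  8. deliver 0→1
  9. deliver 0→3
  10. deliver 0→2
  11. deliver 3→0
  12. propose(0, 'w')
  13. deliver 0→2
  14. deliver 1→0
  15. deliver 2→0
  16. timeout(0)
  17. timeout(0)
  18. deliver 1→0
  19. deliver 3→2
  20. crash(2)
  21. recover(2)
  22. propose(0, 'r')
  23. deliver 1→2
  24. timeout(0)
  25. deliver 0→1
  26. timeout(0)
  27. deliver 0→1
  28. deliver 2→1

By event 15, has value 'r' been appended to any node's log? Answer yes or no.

1. propose(0,'r'):  <0:coor t1 ->
2. deliver 0→2:  <2:part t1 ->
3. deliver 2→0:  nop
4. deliver 0→1:  <1:part t1 ->
5. deliver 1→0:  nop
6. deliver 0→3:  <3:part t1 ->
7. deliver 3→0:  <0:coor t1 r>
8. deliver 0→1:  <1:part t1 r>
9. deliver 0→3:  <3:part t1 r>
10. deliver 0→2:  <2:part t1 r>
11. deliver 3→0:  nop
12. propose(0,'w'):  <0:coor t2 r>
13. deliver 0→2:  <2:part t2 r>
14. deliver 1→0:  nop
15. deliver 2→0:  nop

yes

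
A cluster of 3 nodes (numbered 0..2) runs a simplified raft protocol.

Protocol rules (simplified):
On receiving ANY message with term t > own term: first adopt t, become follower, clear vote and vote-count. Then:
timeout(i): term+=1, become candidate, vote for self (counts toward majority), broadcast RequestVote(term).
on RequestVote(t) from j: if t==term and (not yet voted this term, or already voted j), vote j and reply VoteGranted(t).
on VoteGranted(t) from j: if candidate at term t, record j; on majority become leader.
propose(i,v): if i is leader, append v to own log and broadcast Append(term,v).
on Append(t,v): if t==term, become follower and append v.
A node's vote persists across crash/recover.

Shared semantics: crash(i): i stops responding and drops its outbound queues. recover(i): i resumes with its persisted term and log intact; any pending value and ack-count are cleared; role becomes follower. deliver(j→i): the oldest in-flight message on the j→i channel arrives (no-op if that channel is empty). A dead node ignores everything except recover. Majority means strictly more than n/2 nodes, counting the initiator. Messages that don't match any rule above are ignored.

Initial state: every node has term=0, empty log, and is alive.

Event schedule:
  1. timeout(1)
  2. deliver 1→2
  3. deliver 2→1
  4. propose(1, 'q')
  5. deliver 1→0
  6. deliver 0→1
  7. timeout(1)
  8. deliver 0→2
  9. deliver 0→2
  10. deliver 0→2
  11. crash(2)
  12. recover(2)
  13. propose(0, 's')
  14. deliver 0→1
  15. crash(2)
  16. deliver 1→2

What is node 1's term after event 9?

after 1 — timeout(1): n1:cand/t1/[-]
after 2 — deliver 1→2: n2:foll/t1/[-]
after 3 — deliver 2→1: n1:lead/t1/[-]
after 4 — propose(1,'q'): n1:lead/t1/[q]
after 5 — deliver 1→0: n0:foll/t1/[-]
after 6 — deliver 0→1: ·
after 7 — timeout(1): n1:cand/t2/[q]
after 8 — deliver 0→2: ·
after 9 — deliver 0→2: ·

2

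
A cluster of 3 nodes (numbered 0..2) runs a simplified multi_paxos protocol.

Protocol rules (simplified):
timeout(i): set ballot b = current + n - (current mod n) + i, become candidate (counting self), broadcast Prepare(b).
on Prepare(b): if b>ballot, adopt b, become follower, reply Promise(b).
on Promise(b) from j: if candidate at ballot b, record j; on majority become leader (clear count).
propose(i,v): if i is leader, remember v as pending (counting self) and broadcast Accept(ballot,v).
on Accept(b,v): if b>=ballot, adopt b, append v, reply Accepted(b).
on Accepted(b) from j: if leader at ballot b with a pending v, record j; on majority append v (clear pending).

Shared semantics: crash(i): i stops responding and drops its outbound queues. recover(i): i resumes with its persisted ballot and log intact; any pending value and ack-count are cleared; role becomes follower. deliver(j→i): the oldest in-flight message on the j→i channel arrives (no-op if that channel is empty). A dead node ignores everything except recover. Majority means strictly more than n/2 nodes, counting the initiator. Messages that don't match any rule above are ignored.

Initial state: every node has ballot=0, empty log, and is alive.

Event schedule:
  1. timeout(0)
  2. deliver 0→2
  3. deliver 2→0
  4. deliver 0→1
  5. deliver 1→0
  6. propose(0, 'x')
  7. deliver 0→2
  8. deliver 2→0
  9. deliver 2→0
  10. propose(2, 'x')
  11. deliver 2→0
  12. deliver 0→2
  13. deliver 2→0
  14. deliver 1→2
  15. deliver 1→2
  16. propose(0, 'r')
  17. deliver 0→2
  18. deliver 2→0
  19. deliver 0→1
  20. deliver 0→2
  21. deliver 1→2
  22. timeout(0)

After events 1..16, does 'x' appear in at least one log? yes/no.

yes

step 1 timeout(0): 0={cand,b=3,log=-}
step 2 deliver 0→2: 2={foll,b=3,log=-}
step 3 deliver 2→0: 0={lead,b=3,log=-}
step 4 deliver 0→1: 1={foll,b=3,log=-}
step 5 deliver 1→0: —
step 6 propose(0,'x'): —
step 7 deliver 0→2: 2={foll,b=3,log=x}
step 8 deliver 2→0: 0={lead,b=3,log=x}
step 9 deliver 2→0: —
step 10 propose(2,'x'): —
step 11 deliver 2→0: —
step 12 deliver 0→2: —
step 13 deliver 2→0: —
step 14 deliver 1→2: —
step 15 deliver 1→2: —
step 16 propose(0,'r'): —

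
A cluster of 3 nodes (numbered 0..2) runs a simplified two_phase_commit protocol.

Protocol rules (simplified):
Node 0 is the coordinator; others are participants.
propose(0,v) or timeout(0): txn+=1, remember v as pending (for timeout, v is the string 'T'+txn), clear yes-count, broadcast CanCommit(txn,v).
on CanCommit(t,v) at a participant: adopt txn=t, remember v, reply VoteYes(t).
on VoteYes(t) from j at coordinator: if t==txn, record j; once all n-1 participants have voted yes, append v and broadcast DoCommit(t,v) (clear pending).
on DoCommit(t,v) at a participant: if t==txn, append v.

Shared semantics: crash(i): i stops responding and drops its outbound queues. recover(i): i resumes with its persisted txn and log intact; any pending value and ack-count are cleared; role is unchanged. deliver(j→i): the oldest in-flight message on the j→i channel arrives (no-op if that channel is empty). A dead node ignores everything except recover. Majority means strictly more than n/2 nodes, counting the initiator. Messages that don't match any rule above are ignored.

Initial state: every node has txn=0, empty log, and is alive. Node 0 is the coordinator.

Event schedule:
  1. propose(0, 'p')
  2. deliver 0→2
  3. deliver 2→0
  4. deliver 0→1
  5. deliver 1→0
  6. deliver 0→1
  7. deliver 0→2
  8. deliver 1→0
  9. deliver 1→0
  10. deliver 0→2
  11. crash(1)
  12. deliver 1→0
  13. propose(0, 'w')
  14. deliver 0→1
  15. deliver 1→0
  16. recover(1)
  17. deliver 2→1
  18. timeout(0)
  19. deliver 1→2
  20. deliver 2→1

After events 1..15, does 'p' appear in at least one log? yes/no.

yes

e1 propose(0,'p'): 0[coor,t=1,-]
e2 deliver 0→2: 2[part,t=1,-]
e3 deliver 2→0: ·
e4 deliver 0→1: 1[part,t=1,-]
e5 deliver 1→0: 0[coor,t=1,p]
e6 deliver 0→1: 1[part,t=1,p]
e7 deliver 0→2: 2[part,t=1,p]
e8 deliver 1→0: ·
e9 deliver 1→0: ·
e10 deliver 0→2: ·
e11 crash(1): 1[✗part,t=1,p]
e12 deliver 1→0: ·
e13 propose(0,'w'): 0[coor,t=2,p]
e14 deliver 0→1: ·
e15 deliver 1→0: ·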